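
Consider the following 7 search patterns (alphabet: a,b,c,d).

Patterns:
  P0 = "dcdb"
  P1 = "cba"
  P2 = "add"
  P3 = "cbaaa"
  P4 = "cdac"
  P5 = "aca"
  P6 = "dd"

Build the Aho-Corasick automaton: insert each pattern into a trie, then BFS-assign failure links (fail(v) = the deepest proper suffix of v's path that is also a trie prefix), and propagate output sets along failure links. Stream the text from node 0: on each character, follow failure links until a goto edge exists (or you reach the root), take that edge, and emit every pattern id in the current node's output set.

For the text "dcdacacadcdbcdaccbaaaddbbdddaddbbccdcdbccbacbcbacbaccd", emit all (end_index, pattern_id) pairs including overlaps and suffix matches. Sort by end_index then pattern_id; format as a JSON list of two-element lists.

Build automaton:
Trie nodes:
  n0 'ε': a→8 c→5 d→1
  n1 'd': c→2 d→18
  n2 'dc': d→3
  n3 'dcd': b→4
  n4 'dcdb': ·  ←P0
  n5 'c': b→6 d→13
  n6 'cb': a→7
  n7 'cba': a→11  ←P1
  n8 'a': c→16 d→9
  n9 'ad': d→10
  n10 'add': ·  ←P2
  n11 'cbaa': a→12
  n12 'cbaaa': ·  ←P3
  n13 'cd': a→14
  n14 'cda': c→15
  n15 'cdac': ·  ←P4
  n16 'ac': a→17
  n17 'aca': ·  ←P5
  n18 'dd': ·  ←P6

Failure links (BFS by depth):
  fail(1) 'd': from fail(0)=0 chase 'd': 0 ⇒ 0;  out=∅∪out(0)=∅
  fail(5) 'c': from fail(0)=0 chase 'c': 0 ⇒ 0;  out=∅∪out(0)=∅
  fail(8) 'a': from fail(0)=0 chase 'a': 0 ⇒ 0;  out=∅∪out(0)=∅
  fail(2) 'dc': from fail(1)=0 chase 'c': 0 ⇒ 5;  out=∅∪out(5)=∅
  fail(6) 'cb': from fail(5)=0 chase 'b': 0 ⇒ 0;  out=∅∪out(0)=∅
  fail(9) 'ad': from fail(8)=0 chase 'd': 0 ⇒ 1;  out=∅∪out(1)=∅
  fail(13) 'cd': from fail(5)=0 chase 'd': 0 ⇒ 1;  out=∅∪out(1)=∅
  fail(16) 'ac': from fail(8)=0 chase 'c': 0 ⇒ 5;  out=∅∪out(5)=∅
  fail(18) 'dd': from fail(1)=0 chase 'd': 0 ⇒ 1;  out={6}∪out(1)={6}
  fail(3) 'dcd': from fail(2)=5 chase 'd': 5 ⇒ 13;  out=∅∪out(13)=∅
  fail(7) 'cba': from fail(6)=0 chase 'a': 0 ⇒ 8;  out={1}∪out(8)={1}
  fail(10) 'add': from fail(9)=1 chase 'd': 1 ⇒ 18;  out={2}∪out(18)={2,6}
  fail(14) 'cda': from fail(13)=1 chase 'a': 1→0 ⇒ 8;  out=∅∪out(8)=∅
  fail(17) 'aca': from fail(16)=5 chase 'a': 5→0 ⇒ 8;  out={5}∪out(8)={5}
  fail(4) 'dcdb': from fail(3)=13 chase 'b': 13→1→0 ⇒ 0;  out={0}∪out(0)={0}
  fail(11) 'cbaa': from fail(7)=8 chase 'a': 8→0 ⇒ 8;  out=∅∪out(8)=∅
  fail(15) 'cdac': from fail(14)=8 chase 'c': 8 ⇒ 16;  out={4}∪out(16)={4}
  fail(12) 'cbaaa': from fail(11)=8 chase 'a': 8→0 ⇒ 8;  out={3}∪out(8)={3}

Scan:
i=0 'd': node 0→1
i=1 'c': node 1→2
i=2 'd': node 2→3
i=3 'a': node 3→14 (via fail)
i=4 'c': node 14→15  ** P4@[1:4]
i=5 'a': node 15→17 (via fail)  ** P5@[3:5]
i=6 'c': node 17→16 (via fail)
i=7 'a': node 16→17  ** P5@[5:7]
i=8 'd': node 17→9 (via fail)
i=9 'c': node 9→2 (via fail)
i=10 'd': node 2→3
i=11 'b': node 3→4  ** P0@[8:11]
i=12 'c': node 4→5 (via fail)
i=13 'd': node 5→13
i=14 'a': node 13→14
i=15 'c': node 14→15  ** P4@[12:15]
i=16 'c': node 15→5 (via fail)
i=17 'b': node 5→6
i=18 'a': node 6→7  ** P1@[16:18]
i=19 'a': node 7→11
i=20 'a': node 11→12  ** P3@[16:20]
i=21 'd': node 12→9 (via fail)
i=22 'd': node 9→10  ** P2@[20:22],P6@[21:22]
i=23 'b': node 10→0 (via fail)
i=24 'b': node 0→0
i=25 'd': node 0→1
i=26 'd': node 1→18  ** P6@[25:26]
i=27 'd': node 18→18 (via fail)  ** P6@[26:27]
i=28 'a': node 18→8 (via fail)
i=29 'd': node 8→9
i=30 'd': node 9→10  ** P2@[28:30],P6@[29:30]
i=31 'b': node 10→0 (via fail)
i=32 'b': node 0→0
i=33 'c': node 0→5
i=34 'c': node 5→5 (via fail)
i=35 'd': node 5→13
i=36 'c': node 13→2 (via fail)
i=37 'd': node 2→3
i=38 'b': node 3→4  ** P0@[35:38]
i=39 'c': node 4→5 (via fail)
i=40 'c': node 5→5 (via fail)
i=41 'b': node 5→6
i=42 'a': node 6→7  ** P1@[40:42]
i=43 'c': node 7→16 (via fail)
i=44 'b': node 16→6 (via fail)
i=45 'c': node 6→5 (via fail)
i=46 'b': node 5→6
i=47 'a': node 6→7  ** P1@[45:47]
i=48 'c': node 7→16 (via fail)
i=49 'b': node 16→6 (via fail)
i=50 'a': node 6→7  ** P1@[48:50]
i=51 'c': node 7→16 (via fail)
i=52 'c': node 16→5 (via fail)
i=53 'd': node 5→13

Result: [[4,4],[5,5],[7,5],[11,0],[15,4],[18,1],[20,3],[22,2],[22,6],[26,6],[27,6],[30,2],[30,6],[38,0],[42,1],[47,1],[50,1]]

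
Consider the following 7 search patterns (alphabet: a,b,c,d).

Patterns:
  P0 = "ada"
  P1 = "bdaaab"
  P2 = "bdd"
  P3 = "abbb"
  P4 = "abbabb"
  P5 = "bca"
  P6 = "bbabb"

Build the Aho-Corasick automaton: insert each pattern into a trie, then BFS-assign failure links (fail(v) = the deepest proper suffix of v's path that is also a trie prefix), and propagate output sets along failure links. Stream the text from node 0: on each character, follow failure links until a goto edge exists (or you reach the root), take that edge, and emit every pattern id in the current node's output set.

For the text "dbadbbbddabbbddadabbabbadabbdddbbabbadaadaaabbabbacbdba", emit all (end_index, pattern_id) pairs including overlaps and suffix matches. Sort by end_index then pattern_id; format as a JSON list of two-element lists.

Build:
Trie (insert patterns):
  0='ε' goto a→1 b→4
  1='a' goto b→11 d→2
  2='ad' goto a→3
  3='ada' goto ·  ←P0
  4='b' goto b→19 c→17 d→5
  5='bd' goto a→6 d→10
  6='bda' goto a→7
  7='bdaa' goto a→8
  8='bdaaa' goto b→9
  9='bdaaab' goto ·  ←P1
  10='bdd' goto ·  ←P2
  11='ab' goto b→12
  12='abb' goto a→14 b→13
  13='abbb' goto ·  ←P3
  14='abba' goto b→15
  15='abbab' goto b→16
  16='abbabb' goto ·  ←P4
  17='bc' goto a→18
  18='bca' goto ·  ←P5
  19='bb' goto a→20
  20='bba' goto b→21
  21='bbab' goto b→22
  22='bbabb' goto ·  ←P6

BFS fail/out derivation:
  n1('a'): parent n0 fail=0; on 'a' 0 → fail=0;  out ∅∪∅=∅
  n4('b'): parent n0 fail=0; on 'b' 0 → fail=0;  out ∅∪∅=∅
  n2('ad'): parent n1 fail=0; on 'd' 0 → fail=0;  out ∅∪∅=∅
  n5('bd'): parent n4 fail=0; on 'd' 0 → fail=0;  out ∅∪∅=∅
  n11('ab'): parent n1 fail=0; on 'b' 0 → fail=4;  out ∅∪∅=∅
  n17('bc'): parent n4 fail=0; on 'c' 0 → fail=0;  out ∅∪∅=∅
  n19('bb'): parent n4 fail=0; on 'b' 0 → fail=4;  out ∅∪∅=∅
  n3('ada'): parent n2 fail=0; on 'a' 0 → fail=1;  out {0}∪∅={0}
  n6('bda'): parent n5 fail=0; on 'a' 0 → fail=1;  out ∅∪∅=∅
  n10('bdd'): parent n5 fail=0; on 'd' 0 → fail=0;  out {2}∪∅={2}
  n12('abb'): parent n11 fail=4; on 'b' 4 → fail=19;  out ∅∪∅=∅
  n18('bca'): parent n17 fail=0; on 'a' 0 → fail=1;  out {5}∪∅={5}
  n20('bba'): parent n19 fail=4; on 'a' 4→0 → fail=1;  out ∅∪∅=∅
  n7('bdaa'): parent n6 fail=1; on 'a' 1→0 → fail=1;  out ∅∪∅=∅
  n13('abbb'): parent n12 fail=19; on 'b' 19→4 → fail=19;  out {3}∪∅={3}
  n14('abba'): parent n12 fail=19; on 'a' 19 → fail=20;  out ∅∪∅=∅
  n21('bbab'): parent n20 fail=1; on 'b' 1 → fail=11;  out ∅∪∅=∅
  n8('bdaaa'): parent n7 fail=1; on 'a' 1→0 → fail=1;  out ∅∪∅=∅
  n15('abbab'): parent n14 fail=20; on 'b' 20 → fail=21;  out ∅∪∅=∅
  n22('bbabb'): parent n21 fail=11; on 'b' 11 → fail=12;  out {6}∪∅={6}
  n9('bdaaab'): parent n8 fail=1; on 'b' 1 → fail=11;  out {1}∪∅={1}
  n16('abbabb'): parent n15 fail=21; on 'b' 21 → fail=22;  out {4}∪{6}={4,6}

Run:
i=0 'd': node 0→0
i=1 'b': node 0→4
i=2 'a': node 4→1 ·f
i=3 'd': node 1→2
i=4 'b': node 2→4 ·f
i=5 'b': node 4→19
i=6 'b': node 19→19 ·f
i=7 'd': node 19→5 ·f
i=8 'd': node 5→10  → match P2@[6:8]
i=9 'a': node 10→1 ·f
i=10 'b': node 1→11
i=11 'b': node 11→12
i=12 'b': node 12→13  → match P3@[9:12]
i=13 'd': node 13→5 ·f
i=14 'd': node 5→10  → match P2@[12:14]
i=15 'a': node 10→1 ·f
i=16 'd': node 1→2
i=17 'a': node 2→3  → match P0@[15:17]
i=18 'b': node 3→11 ·f
i=19 'b': node 11→12
i=20 'a': node 12→14
i=21 'b': node 14→15
i=22 'b': node 15→16  → match P4@[17:22],P6@[18:22]
i=23 'a': node 16→14 ·f
i=24 'd': node 14→2 ·f
i=25 'a': node 2→3  → match P0@[23:25]
i=26 'b': node 3→11 ·f
i=27 'b': node 11→12
i=28 'd': node 12→5 ·f
i=29 'd': node 5→10  → match P2@[27:29]
i=30 'd': node 10→0 ·f
i=31 'b': node 0→4
i=32 'b': node 4→19
i=33 'a': node 19→20
i=34 'b': node 20→21
i=35 'b': node 21→22  → match P6@[31:35]
i=36 'a': node 22→14 ·f
i=37 'd': node 14→2 ·f
i=38 'a': node 2→3  → match P0@[36:38]
i=39 'a': node 3→1 ·f
i=40 'd': node 1→2
i=41 'a': node 2→3  → match P0@[39:41]
i=42 'a': node 3→1 ·f
i=43 'a': node 1→1 ·f
i=44 'b': node 1→11
i=45 'b': node 11→12
i=46 'a': node 12→14
i=47 'b': node 14→15
i=48 'b': node 15→16  → match P4@[43:48],P6@[44:48]
i=49 'a': node 16→14 ·f
i=50 'c': node 14→0 ·f
i=51 'b': node 0→4
i=52 'd': node 4→5
i=53 'b': node 5→4 ·f
i=54 'a': node 4→1 ·f

Result: [[8,2],[12,3],[14,2],[17,0],[22,4],[22,6],[25,0],[29,2],[35,6],[38,0],[41,0],[48,4],[48,6]]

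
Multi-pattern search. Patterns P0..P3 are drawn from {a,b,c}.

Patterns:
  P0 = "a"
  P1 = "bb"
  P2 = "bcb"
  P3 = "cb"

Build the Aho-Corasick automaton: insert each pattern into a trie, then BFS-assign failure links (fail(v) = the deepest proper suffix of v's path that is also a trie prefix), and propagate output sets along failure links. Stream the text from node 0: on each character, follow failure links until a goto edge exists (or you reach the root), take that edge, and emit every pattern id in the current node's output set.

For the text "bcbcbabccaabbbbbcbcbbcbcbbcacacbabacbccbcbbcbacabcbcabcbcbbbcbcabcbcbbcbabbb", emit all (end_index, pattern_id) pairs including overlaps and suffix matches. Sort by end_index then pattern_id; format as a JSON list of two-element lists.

Build automaton:
Trie (insert patterns):
  n0 'ε': a→1 b→2 c→6
  n1 'a': ·  [P0 ends]
  n2 'b': b→3 c→4
  n3 'bb': ·  [P1 ends]
  n4 'bc': b→5
  n5 'bcb': ·  [P2 ends]
  n6 'c': b→7
  n7 'cb': ·  [P3 ends]

Failure links (BFS by depth):
  n1('a'): parent n0 fail=0; on 'a' 0 → fail=0;  out {0}∪∅={0}
  n2('b'): parent n0 fail=0; on 'b' 0 → fail=0;  out ∅∪∅=∅
  n6('c'): parent n0 fail=0; on 'c' 0 → fail=0;  out ∅∪∅=∅
  n3('bb'): parent n2 fail=0; on 'b' 0 → fail=2;  out {1}∪∅={1}
  n4('bc'): parent n2 fail=0; on 'c' 0 → fail=6;  out ∅∪∅=∅
  n7('cb'): parent n6 fail=0; on 'b' 0 → fail=2;  out {3}∪∅={3}
  n5('bcb'): parent n4 fail=6; on 'b' 6 → fail=7;  out {2}∪{3}={2,3}

Run:
[0] read 'b'  n0⇒n2
[1] read 'c'  n2⇒n4
[2] read 'b'  n4⇒n5  emit P2@[0:2],P3@[1:2]
[3] read 'c'  n5⇒n4 (fail-walked)
[4] read 'b'  n4⇒n5  emit P2@[2:4],P3@[3:4]
[5] read 'a'  n5⇒n1 (fail-walked)  emit P0@[5:5]
[6] read 'b'  n1⇒n2 (fail-walked)
[7] read 'c'  n2⇒n4
[8] read 'c'  n4⇒n6 (fail-walked)
[9] read 'a'  n6⇒n1 (fail-walked)  emit P0@[9:9]
[10] read 'a'  n1⇒n1 (fail-walked)  emit P0@[10:10]
[11] read 'b'  n1⇒n2 (fail-walked)
[12] read 'b'  n2⇒n3  emit P1@[11:12]
[13] read 'b'  n3⇒n3 (fail-walked)  emit P1@[12:13]
[14] read 'b'  n3⇒n3 (fail-walked)  emit P1@[13:14]
[15] read 'b'  n3⇒n3 (fail-walked)  emit P1@[14:15]
[16] read 'c'  n3⇒n4 (fail-walked)
[17] read 'b'  n4⇒n5  emit P2@[15:17],P3@[16:17]
[18] read 'c'  n5⇒n4 (fail-walked)
[19] read 'b'  n4⇒n5  emit P2@[17:19],P3@[18:19]
[20] read 'b'  n5⇒n3 (fail-walked)  emit P1@[19:20]
[21] read 'c'  n3⇒n4 (fail-walked)
[22] read 'b'  n4⇒n5  emit P2@[20:22],P3@[21:22]
[23] read 'c'  n5⇒n4 (fail-walked)
[24] read 'b'  n4⇒n5  emit P2@[22:24],P3@[23:24]
[25] read 'b'  n5⇒n3 (fail-walked)  emit P1@[24:25]
[26] read 'c'  n3⇒n4 (fail-walked)
[27] read 'a'  n4⇒n1 (fail-walked)  emit P0@[27:27]
[28] read 'c'  n1⇒n6 (fail-walked)
[29] read 'a'  n6⇒n1 (fail-walked)  emit P0@[29:29]
[30] read 'c'  n1⇒n6 (fail-walked)
[31] read 'b'  n6⇒n7  emit P3@[30:31]
[32] read 'a'  n7⇒n1 (fail-walked)  emit P0@[32:32]
[33] read 'b'  n1⇒n2 (fail-walked)
[34] read 'a'  n2⇒n1 (fail-walked)  emit P0@[34:34]
[35] read 'c'  n1⇒n6 (fail-walked)
[36] read 'b'  n6⇒n7  emit P3@[35:36]
[37] read 'c'  n7⇒n4 (fail-walked)
[38] read 'c'  n4⇒n6 (fail-walked)
[39] read 'b'  n6⇒n7  emit P3@[38:39]
[40] read 'c'  n7⇒n4 (fail-walked)
[41] read 'b'  n4⇒n5  emit P2@[39:41],P3@[40:41]
[42] read 'b'  n5⇒n3 (fail-walked)  emit P1@[41:42]
[43] read 'c'  n3⇒n4 (fail-walked)
[44] read 'b'  n4⇒n5  emit P2@[42:44],P3@[43:44]
[45] read 'a'  n5⇒n1 (fail-walked)  emit P0@[45:45]
[46] read 'c'  n1⇒n6 (fail-walked)
[47] read 'a'  n6⇒n1 (fail-walked)  emit P0@[47:47]
[48] read 'b'  n1⇒n2 (fail-walked)
[49] read 'c'  n2⇒n4
[50] read 'b'  n4⇒n5  emit P2@[48:50],P3@[49:50]
[51] read 'c'  n5⇒n4 (fail-walked)
[52] read 'a'  n4⇒n1 (fail-walked)  emit P0@[52:52]
[53] read 'b'  n1⇒n2 (fail-walked)
[54] read 'c'  n2⇒n4
[55] read 'b'  n4⇒n5  emit P2@[53:55],P3@[54:55]
[56] read 'c'  n5⇒n4 (fail-walked)
[57] read 'b'  n4⇒n5  emit P2@[55:57],P3@[56:57]
[58] read 'b'  n5⇒n3 (fail-walked)  emit P1@[57:58]
[59] read 'b'  n3⇒n3 (fail-walked)  emit P1@[58:59]
[60] read 'c'  n3⇒n4 (fail-walked)
[61] read 'b'  n4⇒n5  emit P2@[59:61],P3@[60:61]
[62] read 'c'  n5⇒n4 (fail-walked)
[63] read 'a'  n4⇒n1 (fail-walked)  emit P0@[63:63]
[64] read 'b'  n1⇒n2 (fail-walked)
[65] read 'c'  n2⇒n4
[66] read 'b'  n4⇒n5  emit P2@[64:66],P3@[65:66]
[67] read 'c'  n5⇒n4 (fail-walked)
[68] read 'b'  n4⇒n5  emit P2@[66:68],P3@[67:68]
[69] read 'b'  n5⇒n3 (fail-walked)  emit P1@[68:69]
[70] read 'c'  n3⇒n4 (fail-walked)
[71] read 'b'  n4⇒n5  emit P2@[69:71],P3@[70:71]
[72] read 'a'  n5⇒n1 (fail-walked)  emit P0@[72:72]
[73] read 'b'  n1⇒n2 (fail-walked)
[74] read 'b'  n2⇒n3  emit P1@[73:74]
[75] read 'b'  n3⇒n3 (fail-walked)  emit P1@[74:75]

Matches: [[2,2],[2,3],[4,2],[4,3],[5,0],[9,0],[10,0],[12,1],[13,1],[14,1],[15,1],[17,2],[17,3],[19,2],[19,3],[20,1],[22,2],[22,3],[24,2],[24,3],[25,1],[27,0],[29,0],[31,3],[32,0],[34,0],[36,3],[39,3],[41,2],[41,3],[42,1],[44,2],[44,3],[45,0],[47,0],[50,2],[50,3],[52,0],[55,2],[55,3],[57,2],[57,3],[58,1],[59,1],[61,2],[61,3],[63,0],[66,2],[66,3],[68,2],[68,3],[69,1],[71,2],[71,3],[72,0],[74,1],[75,1]]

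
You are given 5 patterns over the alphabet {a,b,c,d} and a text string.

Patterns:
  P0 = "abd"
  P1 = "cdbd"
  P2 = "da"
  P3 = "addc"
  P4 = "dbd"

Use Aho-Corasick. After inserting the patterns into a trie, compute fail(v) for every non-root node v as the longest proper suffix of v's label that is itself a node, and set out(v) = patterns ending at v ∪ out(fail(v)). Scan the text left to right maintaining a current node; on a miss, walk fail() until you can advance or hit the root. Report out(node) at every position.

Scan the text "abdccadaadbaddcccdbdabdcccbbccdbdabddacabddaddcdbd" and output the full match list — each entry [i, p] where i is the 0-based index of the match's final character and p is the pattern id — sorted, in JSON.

Build:
Trie (insert patterns):
  0='ε' goto a→1 c→4 d→8
  1='a' goto b→2 d→10
  2='ab' goto d→3
  3='abd' goto ·  [P0 ends]
  4='c' goto d→5
  5='cd' goto b→6
  6='cdb' goto d→7
  7='cdbd' goto ·  [P1 ends]
  8='d' goto a→9 b→13
  9='da' goto ·  [P2 ends]
  10='ad' goto d→11
  11='add' goto c→12
  12='addc' goto ·  [P3 ends]
  13='db' goto d→14
  14='dbd' goto ·  [P4 ends]

BFS fail/out derivation:
  n1('a'): parent n0 fail=0; on 'a' 0 → fail=0;  out ∅∪∅=∅
  n4('c'): parent n0 fail=0; on 'c' 0 → fail=0;  out ∅∪∅=∅
  n8('d'): parent n0 fail=0; on 'd' 0 → fail=0;  out ∅∪∅=∅
  n2('ab'): parent n1 fail=0; on 'b' 0 → fail=0;  out ∅∪∅=∅
  n5('cd'): parent n4 fail=0; on 'd' 0 → fail=8;  out ∅∪∅=∅
  n9('da'): parent n8 fail=0; on 'a' 0 → fail=1;  out {2}∪∅={2}
  n10('ad'): parent n1 fail=0; on 'd' 0 → fail=8;  out ∅∪∅=∅
  n13('db'): parent n8 fail=0; on 'b' 0 → fail=0;  out ∅∪∅=∅
  n3('abd'): parent n2 fail=0; on 'd' 0 → fail=8;  out {0}∪∅={0}
  n6('cdb'): parent n5 fail=8; on 'b' 8 → fail=13;  out ∅∪∅=∅
  n11('add'): parent n10 fail=8; on 'd' 8→0 → fail=8;  out ∅∪∅=∅
  n14('dbd'): parent n13 fail=0; on 'd' 0 → fail=8;  out {4}∪∅={4}
  n7('cdbd'): parent n6 fail=13; on 'd' 13 → fail=14;  out {1}∪{4}={1,4}
  n12('addc'): parent n11 fail=8; on 'c' 8→0 → fail=4;  out {3}∪∅={3}

Scan:
pos 0 'a': at 1
pos 1 'b': at 2
pos 2 'd': at 3  ** P0@[0:2]
pos 3 'c': at 4 ·f
pos 4 'c': at 4 ·f
pos 5 'a': at 1 ·f
pos 6 'd': at 10
pos 7 'a': at 9 ·f  ** P2@[6:7]
pos 8 'a': at 1 ·f
pos 9 'd': at 10
pos 10 'b': at 13 ·f
pos 11 'a': at 1 ·f
pos 12 'd': at 10
pos 13 'd': at 11
pos 14 'c': at 12  ** P3@[11:14]
pos 15 'c': at 4 ·f
pos 16 'c': at 4 ·f
pos 17 'd': at 5
pos 18 'b': at 6
pos 19 'd': at 7  ** P1@[16:19],P4@[17:19]
pos 20 'a': at 9 ·f  ** P2@[19:20]
pos 21 'b': at 2 ·f
pos 22 'd': at 3  ** P0@[20:22]
pos 23 'c': at 4 ·f
pos 24 'c': at 4 ·f
pos 25 'c': at 4 ·f
pos 26 'b': at 0 ·f
pos 27 'b': at 0
pos 28 'c': at 4
pos 29 'c': at 4 ·f
pos 30 'd': at 5
pos 31 'b': at 6
pos 32 'd': at 7  ** P1@[29:32],P4@[30:32]
pos 33 'a': at 9 ·f  ** P2@[32:33]
pos 34 'b': at 2 ·f
pos 35 'd': at 3  ** P0@[33:35]
pos 36 'd': at 8 ·f
pos 37 'a': at 9  ** P2@[36:37]
pos 38 'c': at 4 ·f
pos 39 'a': at 1 ·f
pos 40 'b': at 2
pos 41 'd': at 3  ** P0@[39:41]
pos 42 'd': at 8 ·f
pos 43 'a': at 9  ** P2@[42:43]
pos 44 'd': at 10 ·f
pos 45 'd': at 11
pos 46 'c': at 12  ** P3@[43:46]
pos 47 'd': at 5 ·f
pos 48 'b': at 6
pos 49 'd': at 7  ** P1@[46:49],P4@[47:49]

All matches (sorted): [[2,0],[7,2],[14,3],[19,1],[19,4],[20,2],[22,0],[32,1],[32,4],[33,2],[35,0],[37,2],[41,0],[43,2],[46,3],[49,1],[49,4]]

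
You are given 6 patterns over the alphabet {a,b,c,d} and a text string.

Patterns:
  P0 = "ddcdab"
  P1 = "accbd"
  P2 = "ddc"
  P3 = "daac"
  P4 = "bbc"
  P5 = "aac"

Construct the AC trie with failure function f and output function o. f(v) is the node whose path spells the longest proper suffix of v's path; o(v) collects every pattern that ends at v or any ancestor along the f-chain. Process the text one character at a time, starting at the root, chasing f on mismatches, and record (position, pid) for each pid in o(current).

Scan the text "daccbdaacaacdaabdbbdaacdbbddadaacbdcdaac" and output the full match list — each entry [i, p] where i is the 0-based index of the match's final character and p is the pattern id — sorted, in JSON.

Construct AC machine:
Trie nodes:
  n0 'ε': a→7 b→15 d→1
  n1 'd': a→12 d→2
  n2 'dd': c→3
  n3 'ddc': d→4  ←P2
  n4 'ddcd': a→5
  n5 'ddcda': b→6
  n6 'ddcdab': ·  ←P0
  n7 'a': a→18 c→8
  n8 'ac': c→9
  n9 'acc': b→10
  n10 'accb': d→11
  n11 'accbd': ·  ←P1
  n12 'da': a→13
  n13 'daa': c→14
  n14 'daac': ·  ←P3
  n15 'b': b→16
  n16 'bb': c→17
  n17 'bbc': ·  ←P4
  n18 'aa': c→19
  n19 'aac': ·  ←P5

BFS fail/out derivation:
  n1('d'): parent n0 fail=0; on 'd' 0 → fail=0;  out ∅∪∅=∅
  n7('a'): parent n0 fail=0; on 'a' 0 → fail=0;  out ∅∪∅=∅
  n15('b'): parent n0 fail=0; on 'b' 0 → fail=0;  out ∅∪∅=∅
  n2('dd'): parent n1 fail=0; on 'd' 0 → fail=1;  out ∅∪∅=∅
  n8('ac'): parent n7 fail=0; on 'c' 0 → fail=0;  out ∅∪∅=∅
  n12('da'): parent n1 fail=0; on 'a' 0 → fail=7;  out ∅∪∅=∅
  n16('bb'): parent n15 fail=0; on 'b' 0 → fail=15;  out ∅∪∅=∅
  n18('aa'): parent n7 fail=0; on 'a' 0 → fail=7;  out ∅∪∅=∅
  n3('ddc'): parent n2 fail=1; on 'c' 1→0 → fail=0;  out {2}∪∅={2}
  n9('acc'): parent n8 fail=0; on 'c' 0 → fail=0;  out ∅∪∅=∅
  n13('daa'): parent n12 fail=7; on 'a' 7 → fail=18;  out ∅∪∅=∅
  n17('bbc'): parent n16 fail=15; on 'c' 15→0 → fail=0;  out {4}∪∅={4}
  n19('aac'): parent n18 fail=7; on 'c' 7 → fail=8;  out {5}∪∅={5}
  n4('ddcd'): parent n3 fail=0; on 'd' 0 → fail=1;  out ∅∪∅=∅
  n10('accb'): parent n9 fail=0; on 'b' 0 → fail=15;  out ∅∪∅=∅
  n14('daac'): parent n13 fail=18; on 'c' 18 → fail=19;  out {3}∪{5}={3,5}
  n5('ddcda'): parent n4 fail=1; on 'a' 1 → fail=12;  out ∅∪∅=∅
  n11('accbd'): parent n10 fail=15; on 'd' 15→0 → fail=1;  out {1}∪∅={1}
  n6('ddcdab'): parent n5 fail=12; on 'b' 12→7→0 → fail=15;  out {0}∪∅={0}

Run:
[0] read 'd'  n0⇒n1
[1] read 'a'  n1⇒n12
[2] read 'c'  n12⇒n8 (fail-walked)
[3] read 'c'  n8⇒n9
[4] read 'b'  n9⇒n10
[5] read 'd'  n10⇒n11  emit P1@[1:5]
[6] read 'a'  n11⇒n12 (fail-walked)
[7] read 'a'  n12⇒n13
[8] read 'c'  n13⇒n14  emit P3@[5:8],P5@[6:8]
[9] read 'a'  n14⇒n7 (fail-walked)
[10] read 'a'  n7⇒n18
[11] read 'c'  n18⇒n19  emit P5@[9:11]
[12] read 'd'  n19⇒n1 (fail-walked)
[13] read 'a'  n1⇒n12
[14] read 'a'  n12⇒n13
[15] read 'b'  n13⇒n15 (fail-walked)
[16] read 'd'  n15⇒n1 (fail-walked)
[17] read 'b'  n1⇒n15 (fail-walked)
[18] read 'b'  n15⇒n16
[19] read 'd'  n16⇒n1 (fail-walked)
[20] read 'a'  n1⇒n12
[21] read 'a'  n12⇒n13
[22] read 'c'  n13⇒n14  emit P3@[19:22],P5@[20:22]
[23] read 'd'  n14⇒n1 (fail-walked)
[24] read 'b'  n1⇒n15 (fail-walked)
[25] read 'b'  n15⇒n16
[26] read 'd'  n16⇒n1 (fail-walked)
[27] read 'd'  n1⇒n2
[28] read 'a'  n2⇒n12 (fail-walked)
[29] read 'd'  n12⇒n1 (fail-walked)
[30] read 'a'  n1⇒n12
[31] read 'a'  n12⇒n13
[32] read 'c'  n13⇒n14  emit P3@[29:32],P5@[30:32]
[33] read 'b'  n14⇒n15 (fail-walked)
[34] read 'd'  n15⇒n1 (fail-walked)
[35] read 'c'  n1⇒n0 (fail-walked)
[36] read 'd'  n0⇒n1
[37] read 'a'  n1⇒n12
[38] read 'a'  n12⇒n13
[39] read 'c'  n13⇒n14  emit P3@[36:39],P5@[37:39]

All matches (sorted): [[5,1],[8,3],[8,5],[11,5],[22,3],[22,5],[32,3],[32,5],[39,3],[39,5]]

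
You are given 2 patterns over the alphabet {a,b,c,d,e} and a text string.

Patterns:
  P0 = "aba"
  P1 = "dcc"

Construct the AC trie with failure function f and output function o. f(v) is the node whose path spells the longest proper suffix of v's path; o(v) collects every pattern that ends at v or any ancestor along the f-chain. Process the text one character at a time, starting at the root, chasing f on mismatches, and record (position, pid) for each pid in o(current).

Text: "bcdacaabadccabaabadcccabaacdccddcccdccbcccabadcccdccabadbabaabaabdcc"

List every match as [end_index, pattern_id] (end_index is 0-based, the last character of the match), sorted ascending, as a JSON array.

Build automaton:
Trie (insert patterns):
  0='ε' goto a→1 d→4
  1='a' goto b→2
  2='ab' goto a→3
  3='aba' goto ·  ←P0
  4='d' goto c→5
  5='dc' goto c→6
  6='dcc' goto ·  ←P1

BFS fail/out derivation:
  n1('a'): parent n0 fail=0; on 'a' 0 → fail=0;  out ∅∪∅=∅
  n4('d'): parent n0 fail=0; on 'd' 0 → fail=0;  out ∅∪∅=∅
  n2('ab'): parent n1 fail=0; on 'b' 0 → fail=0;  out ∅∪∅=∅
  n5('dc'): parent n4 fail=0; on 'c' 0 → fail=0;  out ∅∪∅=∅
  n3('aba'): parent n2 fail=0; on 'a' 0 → fail=1;  out {0}∪∅={0}
  n6('dcc'): parent n5 fail=0; on 'c' 0 → fail=0;  out {1}∪∅={1}

Scan:
pos 0 'b': at 0
pos 1 'c': at 0
pos 2 'd': at 4
pos 3 'a': at 1 (fail-walked)
pos 4 'c': at 0 (fail-walked)
pos 5 'a': at 1
pos 6 'a': at 1 (fail-walked)
pos 7 'b': at 2
pos 8 'a': at 3  → match P0@[6:8]
pos 9 'd': at 4 (fail-walked)
pos 10 'c': at 5
pos 11 'c': at 6  → match P1@[9:11]
pos 12 'a': at 1 (fail-walked)
pos 13 'b': at 2
pos 14 'a': at 3  → match P0@[12:14]
pos 15 'a': at 1 (fail-walked)
pos 16 'b': at 2
pos 17 'a': at 3  → match P0@[15:17]
pos 18 'd': at 4 (fail-walked)
pos 19 'c': at 5
pos 20 'c': at 6  → match P1@[18:20]
pos 21 'c': at 0 (fail-walked)
pos 22 'a': at 1
pos 23 'b': at 2
pos 24 'a': at 3  → match P0@[22:24]
pos 25 'a': at 1 (fail-walked)
pos 26 'c': at 0 (fail-walked)
pos 27 'd': at 4
pos 28 'c': at 5
pos 29 'c': at 6  → match P1@[27:29]
pos 30 'd': at 4 (fail-walked)
pos 31 'd': at 4 (fail-walked)
pos 32 'c': at 5
pos 33 'c': at 6  → match P1@[31:33]
pos 34 'c': at 0 (fail-walked)
pos 35 'd': at 4
pos 36 'c': at 5
pos 37 'c': at 6  → match P1@[35:37]
pos 38 'b': at 0 (fail-walked)
pos 39 'c': at 0
pos 40 'c': at 0
pos 41 'c': at 0
pos 42 'a': at 1
pos 43 'b': at 2
pos 44 'a': at 3  → match P0@[42:44]
pos 45 'd': at 4 (fail-walked)
pos 46 'c': at 5
pos 47 'c': at 6  → match P1@[45:47]
pos 48 'c': at 0 (fail-walked)
pos 49 'd': at 4
pos 50 'c': at 5
pos 51 'c': at 6  → match P1@[49:51]
pos 52 'a': at 1 (fail-walked)
pos 53 'b': at 2
pos 54 'a': at 3  → match P0@[52:54]
pos 55 'd': at 4 (fail-walked)
pos 56 'b': at 0 (fail-walked)
pos 57 'a': at 1
pos 58 'b': at 2
pos 59 'a': at 3  → match P0@[57:59]
pos 60 'a': at 1 (fail-walked)
pos 61 'b': at 2
pos 62 'a': at 3  → match P0@[60:62]
pos 63 'a': at 1 (fail-walked)
pos 64 'b': at 2
pos 65 'd': at 4 (fail-walked)
pos 66 'c': at 5
pos 67 'c': at 6  → match P1@[65:67]

Result: [[8,0],[11,1],[14,0],[17,0],[20,1],[24,0],[29,1],[33,1],[37,1],[44,0],[47,1],[51,1],[54,0],[59,0],[62,0],[67,1]]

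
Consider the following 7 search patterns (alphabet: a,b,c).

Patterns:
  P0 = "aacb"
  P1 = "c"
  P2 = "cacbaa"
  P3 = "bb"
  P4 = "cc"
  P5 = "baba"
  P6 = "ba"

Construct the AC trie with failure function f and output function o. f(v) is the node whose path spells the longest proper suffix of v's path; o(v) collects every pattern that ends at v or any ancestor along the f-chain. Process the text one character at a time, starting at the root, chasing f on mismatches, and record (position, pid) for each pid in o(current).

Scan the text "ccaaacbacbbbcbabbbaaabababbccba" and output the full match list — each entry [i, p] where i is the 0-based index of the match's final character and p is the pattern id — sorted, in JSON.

Construct AC machine:
Trie (insert patterns):
  n0 'ε': a→1 b→11 c→5
  n1 'a': a→2
  n2 'aa': c→3
  n3 'aac': b→4
  n4 'aacb': ·  [P0 ends]
  n5 'c': a→6 c→13  [P1 ends]
  n6 'ca': c→7
  n7 'cac': b→8
  n8 'cacb': a→9
  n9 'cacba': a→10
  n10 'cacbaa': ·  [P2 ends]
  n11 'b': a→14 b→12
  n12 'bb': ·  [P3 ends]
  n13 'cc': ·  [P4 ends]
  n14 'ba': b→15  [P6 ends]
  n15 'bab': a→16
  n16 'baba': ·  [P5 ends]

BFS fail/out derivation:
  n1('a'): parent n0 fail=0; on 'a' 0 → fail=0;  out ∅∪∅=∅
  n5('c'): parent n0 fail=0; on 'c' 0 → fail=0;  out {1}∪∅={1}
  n11('b'): parent n0 fail=0; on 'b' 0 → fail=0;  out ∅∪∅=∅
  n2('aa'): parent n1 fail=0; on 'a' 0 → fail=1;  out ∅∪∅=∅
  n6('ca'): parent n5 fail=0; on 'a' 0 → fail=1;  out ∅∪∅=∅
  n12('bb'): parent n11 fail=0; on 'b' 0 → fail=11;  out {3}∪∅={3}
  n13('cc'): parent n5 fail=0; on 'c' 0 → fail=5;  out {4}∪{1}={1,4}
  n14('ba'): parent n11 fail=0; on 'a' 0 → fail=1;  out {6}∪∅={6}
  n3('aac'): parent n2 fail=1; on 'c' 1→0 → fail=5;  out ∅∪{1}={1}
  n7('cac'): parent n6 fail=1; on 'c' 1→0 → fail=5;  out ∅∪{1}={1}
  n15('bab'): parent n14 fail=1; on 'b' 1→0 → fail=11;  out ∅∪∅=∅
  n4('aacb'): parent n3 fail=5; on 'b' 5→0 → fail=11;  out {0}∪∅={0}
  n8('cacb'): parent n7 fail=5; on 'b' 5→0 → fail=11;  out ∅∪∅=∅
  n16('baba'): parent n15 fail=11; on 'a' 11 → fail=14;  out {5}∪{6}={5,6}
  n9('cacba'): parent n8 fail=11; on 'a' 11 → fail=14;  out ∅∪{6}={6}
  n10('cacbaa'): parent n9 fail=14; on 'a' 14→1 → fail=2;  out {2}∪∅={2}

Text stream:
[0] read 'c'  n0⇒n5  → match P1@[0:0]
[1] read 'c'  n5⇒n13  → match P1@[1:1],P4@[0:1]
[2] read 'a'  n13⇒n6 ·f
[3] read 'a'  n6⇒n2 ·f
[4] read 'a'  n2⇒n2 ·f
[5] read 'c'  n2⇒n3  → match P1@[5:5]
[6] read 'b'  n3⇒n4  → match P0@[3:6]
[7] read 'a'  n4⇒n14 ·f  → match P6@[6:7]
[8] read 'c'  n14⇒n5 ·f  → match P1@[8:8]
[9] read 'b'  n5⇒n11 ·f
[10] read 'b'  n11⇒n12  → match P3@[9:10]
[11] read 'b'  n12⇒n12 ·f  → match P3@[10:11]
[12] read 'c'  n12⇒n5 ·f  → match P1@[12:12]
[13] read 'b'  n5⇒n11 ·f
[14] read 'a'  n11⇒n14  → match P6@[13:14]
[15] read 'b'  n14⇒n15
[16] read 'b'  n15⇒n12 ·f  → match P3@[15:16]
[17] read 'b'  n12⇒n12 ·f  → match P3@[16:17]
[18] read 'a'  n12⇒n14 ·f  → match P6@[17:18]
[19] read 'a'  n14⇒n2 ·f
[20] read 'a'  n2⇒n2 ·f
[21] read 'b'  n2⇒n11 ·f
[22] read 'a'  n11⇒n14  → match P6@[21:22]
[23] read 'b'  n14⇒n15
[24] read 'a'  n15⇒n16  → match P5@[21:24],P6@[23:24]
[25] read 'b'  n16⇒n15 ·f
[26] read 'b'  n15⇒n12 ·f  → match P3@[25:26]
[27] read 'c'  n12⇒n5 ·f  → match P1@[27:27]
[28] read 'c'  n5⇒n13  → match P1@[28:28],P4@[27:28]
[29] read 'b'  n13⇒n11 ·f
[30] read 'a'  n11⇒n14  → match P6@[29:30]

Matches: [[0,1],[1,1],[1,4],[5,1],[6,0],[7,6],[8,1],[10,3],[11,3],[12,1],[14,6],[16,3],[17,3],[18,6],[22,6],[24,5],[24,6],[26,3],[27,1],[28,1],[28,4],[30,6]]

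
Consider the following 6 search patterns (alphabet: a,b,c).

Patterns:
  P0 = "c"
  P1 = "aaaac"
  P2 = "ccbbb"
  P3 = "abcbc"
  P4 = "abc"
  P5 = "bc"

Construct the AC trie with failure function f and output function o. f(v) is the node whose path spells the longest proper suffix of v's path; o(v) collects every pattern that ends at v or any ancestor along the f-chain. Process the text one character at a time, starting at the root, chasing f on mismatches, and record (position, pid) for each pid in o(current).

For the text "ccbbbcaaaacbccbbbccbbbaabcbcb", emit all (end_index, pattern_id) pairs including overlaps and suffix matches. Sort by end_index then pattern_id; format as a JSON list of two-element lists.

Build automaton:
Trie (insert patterns):
  n0 'ε': a→2 b→15 c→1
  n1 'c': c→7  [P0 ends]
  n2 'a': a→3 b→11
  n3 'aa': a→4
  n4 'aaa': a→5
  n5 'aaaa': c→6
  n6 'aaaac': ·  [P1 ends]
  n7 'cc': b→8
  n8 'ccb': b→9
  n9 'ccbb': b→10
  n10 'ccbbb': ·  [P2 ends]
  n11 'ab': c→12
  n12 'abc': b→13  [P4 ends]
  n13 'abcb': c→14
  n14 'abcbc': ·  [P3 ends]
  n15 'b': c→16
  n16 'bc': ·  [P5 ends]

BFS fail/out derivation:
  n1('c'): parent n0 fail=0; on 'c' 0 → fail=0;  out {0}∪∅={0}
  n2('a'): parent n0 fail=0; on 'a' 0 → fail=0;  out ∅∪∅=∅
  n15('b'): parent n0 fail=0; on 'b' 0 → fail=0;  out ∅∪∅=∅
  n3('aa'): parent n2 fail=0; on 'a' 0 → fail=2;  out ∅∪∅=∅
  n7('cc'): parent n1 fail=0; on 'c' 0 → fail=1;  out ∅∪{0}={0}
  n11('ab'): parent n2 fail=0; on 'b' 0 → fail=15;  out ∅∪∅=∅
  n16('bc'): parent n15 fail=0; on 'c' 0 → fail=1;  out {5}∪{0}={0,5}
  n4('aaa'): parent n3 fail=2; on 'a' 2 → fail=3;  out ∅∪∅=∅
  n8('ccb'): parent n7 fail=1; on 'b' 1→0 → fail=15;  out ∅∪∅=∅
  n12('abc'): parent n11 fail=15; on 'c' 15 → fail=16;  out {4}∪{0,5}={0,4,5}
  n5('aaaa'): parent n4 fail=3; on 'a' 3 → fail=4;  out ∅∪∅=∅
  n9('ccbb'): parent n8 fail=15; on 'b' 15→0 → fail=15;  out ∅∪∅=∅
  n13('abcb'): parent n12 fail=16; on 'b' 16→1→0 → fail=15;  out ∅∪∅=∅
  n6('aaaac'): parent n5 fail=4; on 'c' 4→3→2→0 → fail=1;  out {1}∪{0}={0,1}
  n10('ccbbb'): parent n9 fail=15; on 'b' 15→0 → fail=15;  out {2}∪∅={2}
  n14('abcbc'): parent n13 fail=15; on 'c' 15 → fail=16;  out {3}∪{0,5}={0,3,5}

Scan:
i=0 'c': node 0→1  → match P0@[0:0]
i=1 'c': node 1→7  → match P0@[1:1]
i=2 'b': node 7→8
i=3 'b': node 8→9
i=4 'b': node 9→10  → match P2@[0:4]
i=5 'c': node 10→16 (fail-walked)  → match P0@[5:5],P5@[4:5]
i=6 'a': node 16→2 (fail-walked)
i=7 'a': node 2→3
i=8 'a': node 3→4
i=9 'a': node 4→5
i=10 'c': node 5→6  → match P0@[10:10],P1@[6:10]
i=11 'b': node 6→15 (fail-walked)
i=12 'c': node 15→16  → match P0@[12:12],P5@[11:12]
i=13 'c': node 16→7 (fail-walked)  → match P0@[13:13]
i=14 'b': node 7→8
i=15 'b': node 8→9
i=16 'b': node 9→10  → match P2@[12:16]
i=17 'c': node 10→16 (fail-walked)  → match P0@[17:17],P5@[16:17]
i=18 'c': node 16→7 (fail-walked)  → match P0@[18:18]
i=19 'b': node 7→8
i=20 'b': node 8→9
i=21 'b': node 9→10  → match P2@[17:21]
i=22 'a': node 10→2 (fail-walked)
i=23 'a': node 2→3
i=24 'b': node 3→11 (fail-walked)
i=25 'c': node 11→12  → match P0@[25:25],P4@[23:25],P5@[24:25]
i=26 'b': node 12→13
i=27 'c': node 13→14  → match P0@[27:27],P3@[23:27],P5@[26:27]
i=28 'b': node 14→15 (fail-walked)

Matches: [[0,0],[1,0],[4,2],[5,0],[5,5],[10,0],[10,1],[12,0],[12,5],[13,0],[16,2],[17,0],[17,5],[18,0],[21,2],[25,0],[25,4],[25,5],[27,0],[27,3],[27,5]]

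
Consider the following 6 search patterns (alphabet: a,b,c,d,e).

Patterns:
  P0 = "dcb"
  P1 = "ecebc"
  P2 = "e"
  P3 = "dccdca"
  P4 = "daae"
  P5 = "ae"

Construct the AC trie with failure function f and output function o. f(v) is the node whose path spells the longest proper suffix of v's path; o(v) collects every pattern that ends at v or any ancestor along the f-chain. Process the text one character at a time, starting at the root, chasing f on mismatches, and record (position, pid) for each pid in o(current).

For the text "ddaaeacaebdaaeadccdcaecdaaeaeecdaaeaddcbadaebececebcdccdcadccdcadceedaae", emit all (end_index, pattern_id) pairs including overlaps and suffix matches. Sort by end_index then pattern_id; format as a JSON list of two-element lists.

Build automaton:
Trie (insert patterns):
  0='ε' goto a→16 d→1 e→4
  1='d' goto a→13 c→2
  2='dc' goto b→3 c→9
  3='dcb' goto ·  [P0 ends]
  4='e' goto c→5  [P2 ends]
  5='ec' goto e→6
  6='ece' goto b→7
  7='eceb' goto c→8
  8='ecebc' goto ·  [P1 ends]
  9='dcc' goto d→10
  10='dccd' goto c→11
  11='dccdc' goto a→12
  12='dccdca' goto ·  [P3 ends]
  13='da' goto a→14
  14='daa' goto e→15
  15='daae' goto ·  [P4 ends]
  16='a' goto e→17
  17='ae' goto ·  [P5 ends]

Failure links (BFS by depth):
  n1('d'): parent n0 fail=0; on 'd' 0 → fail=0;  out ∅∪∅=∅
  n4('e'): parent n0 fail=0; on 'e' 0 → fail=0;  out {2}∪∅={2}
  n16('a'): parent n0 fail=0; on 'a' 0 → fail=0;  out ∅∪∅=∅
  n2('dc'): parent n1 fail=0; on 'c' 0 → fail=0;  out ∅∪∅=∅
  n5('ec'): parent n4 fail=0; on 'c' 0 → fail=0;  out ∅∪∅=∅
  n13('da'): parent n1 fail=0; on 'a' 0 → fail=16;  out ∅∪∅=∅
  n17('ae'): parent n16 fail=0; on 'e' 0 → fail=4;  out {5}∪{2}={2,5}
  n3('dcb'): parent n2 fail=0; on 'b' 0 → fail=0;  out {0}∪∅={0}
  n6('ece'): parent n5 fail=0; on 'e' 0 → fail=4;  out ∅∪{2}={2}
  n9('dcc'): parent n2 fail=0; on 'c' 0 → fail=0;  out ∅∪∅=∅
  n14('daa'): parent n13 fail=16; on 'a' 16→0 → fail=16;  out ∅∪∅=∅
  n7('eceb'): parent n6 fail=4; on 'b' 4→0 → fail=0;  out ∅∪∅=∅
  n10('dccd'): parent n9 fail=0; on 'd' 0 → fail=1;  out ∅∪∅=∅
  n15('daae'): parent n14 fail=16; on 'e' 16 → fail=17;  out {4}∪{2,5}={2,4,5}
  n8('ecebc'): parent n7 fail=0; on 'c' 0 → fail=0;  out {1}∪∅={1}
  n11('dccdc'): parent n10 fail=1; on 'c' 1 → fail=2;  out ∅∪∅=∅
  n12('dccdca'): parent n11 fail=2; on 'a' 2→0 → fail=16;  out {3}∪∅={3}

Scan:
[0] read 'd'  n0⇒n1
[1] read 'd'  n1⇒n1 ·f
[2] read 'a'  n1⇒n13
[3] read 'a'  n13⇒n14
[4] read 'e'  n14⇒n15  ** P2@[4:4],P4@[1:4],P5@[3:4]
[5] read 'a'  n15⇒n16 ·f
[6] read 'c'  n16⇒n0 ·f
[7] read 'a'  n0⇒n16
[8] read 'e'  n16⇒n17  ** P2@[8:8],P5@[7:8]
[9] read 'b'  n17⇒n0 ·f
[10] read 'd'  n0⇒n1
[11] read 'a'  n1⇒n13
[12] read 'a'  n13⇒n14
[13] read 'e'  n14⇒n15  ** P2@[13:13],P4@[10:13],P5@[12:13]
[14] read 'a'  n15⇒n16 ·f
[15] read 'd'  n16⇒n1 ·f
[16] read 'c'  n1⇒n2
[17] read 'c'  n2⇒n9
[18] read 'd'  n9⇒n10
[19] read 'c'  n10⇒n11
[20] read 'a'  n11⇒n12  ** P3@[15:20]
[21] read 'e'  n12⇒n17 ·f  ** P2@[21:21],P5@[20:21]
[22] read 'c'  n17⇒n5 ·f
[23] read 'd'  n5⇒n1 ·f
[24] read 'a'  n1⇒n13
[25] read 'a'  n13⇒n14
[26] read 'e'  n14⇒n15  ** P2@[26:26],P4@[23:26],P5@[25:26]
[27] read 'a'  n15⇒n16 ·f
[28] read 'e'  n16⇒n17  ** P2@[28:28],P5@[27:28]
[29] read 'e'  n17⇒n4 ·f  ** P2@[29:29]
[30] read 'c'  n4⇒n5
[31] read 'd'  n5⇒n1 ·f
[32] read 'a'  n1⇒n13
[33] read 'a'  n13⇒n14
[34] read 'e'  n14⇒n15  ** P2@[34:34],P4@[31:34],P5@[33:34]
[35] read 'a'  n15⇒n16 ·f
[36] read 'd'  n16⇒n1 ·f
[37] read 'd'  n1⇒n1 ·f
[38] read 'c'  n1⇒n2
[39] read 'b'  n2⇒n3  ** P0@[37:39]
[40] read 'a'  n3⇒n16 ·f
[41] read 'd'  n16⇒n1 ·f
[42] read 'a'  n1⇒n13
[43] read 'e'  n13⇒n17 ·f  ** P2@[43:43],P5@[42:43]
[44] read 'b'  n17⇒n0 ·f
[45] read 'e'  n0⇒n4  ** P2@[45:45]
[46] read 'c'  n4⇒n5
[47] read 'e'  n5⇒n6  ** P2@[47:47]
[48] read 'c'  n6⇒n5 ·f
[49] read 'e'  n5⇒n6  ** P2@[49:49]
[50] read 'b'  n6⇒n7
[51] read 'c'  n7⇒n8  ** P1@[47:51]
[52] read 'd'  n8⇒n1 ·f
[53] read 'c'  n1⇒n2
[54] read 'c'  n2⇒n9
[55] read 'd'  n9⇒n10
[56] read 'c'  n10⇒n11
[57] read 'a'  n11⇒n12  ** P3@[52:57]
[58] read 'd'  n12⇒n1 ·f
[59] read 'c'  n1⇒n2
[60] read 'c'  n2⇒n9
[61] read 'd'  n9⇒n10
[62] read 'c'  n10⇒n11
[63] read 'a'  n11⇒n12  ** P3@[58:63]
[64] read 'd'  n12⇒n1 ·f
[65] read 'c'  n1⇒n2
[66] read 'e'  n2⇒n4 ·f  ** P2@[66:66]
[67] read 'e'  n4⇒n4 ·f  ** P2@[67:67]
[68] read 'd'  n4⇒n1 ·f
[69] read 'a'  n1⇒n13
[70] read 'a'  n13⇒n14
[71] read 'e'  n14⇒n15  ** P2@[71:71],P4@[68:71],P5@[70:71]

All matches (sorted): [[4,2],[4,4],[4,5],[8,2],[8,5],[13,2],[13,4],[13,5],[20,3],[21,2],[21,5],[26,2],[26,4],[26,5],[28,2],[28,5],[29,2],[34,2],[34,4],[34,5],[39,0],[43,2],[43,5],[45,2],[47,2],[49,2],[51,1],[57,3],[63,3],[66,2],[67,2],[71,2],[71,4],[71,5]]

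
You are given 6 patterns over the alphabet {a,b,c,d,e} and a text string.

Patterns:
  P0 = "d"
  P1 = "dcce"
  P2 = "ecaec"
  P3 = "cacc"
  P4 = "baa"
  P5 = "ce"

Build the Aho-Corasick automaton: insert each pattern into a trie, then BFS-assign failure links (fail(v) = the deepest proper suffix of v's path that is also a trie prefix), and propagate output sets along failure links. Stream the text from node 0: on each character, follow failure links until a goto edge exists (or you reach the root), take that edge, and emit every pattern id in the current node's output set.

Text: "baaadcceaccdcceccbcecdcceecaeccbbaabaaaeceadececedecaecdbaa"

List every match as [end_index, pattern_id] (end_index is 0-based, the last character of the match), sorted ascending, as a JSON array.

Build automaton:
Trie (insert patterns):
  0='ε' goto b→14 c→10 d→1 e→5
  1='d' goto c→2  [P0 ends]
  2='dc' goto c→3
  3='dcc' goto e→4
  4='dcce' goto ·  [P1 ends]
  5='e' goto c→6
  6='ec' goto a→7
  7='eca' goto e→8
  8='ecae' goto c→9
  9='ecaec' goto ·  [P2 ends]
  10='c' goto a→11 e→17
  11='ca' goto c→12
  12='cac' goto c→13
  13='cacc' goto ·  [P3 ends]
  14='b' goto a→15
  15='ba' goto a→16
  16='baa' goto ·  [P4 ends]
  17='ce' goto ·  [P5 ends]

BFS fail/out derivation:
  fail(1) 'd': from fail(0)=0 chase 'd': 0 ⇒ 0;  out={0}∪out(0)={0}
  fail(5) 'e': from fail(0)=0 chase 'e': 0 ⇒ 0;  out=∅∪out(0)=∅
  fail(10) 'c': from fail(0)=0 chase 'c': 0 ⇒ 0;  out=∅∪out(0)=∅
  fail(14) 'b': from fail(0)=0 chase 'b': 0 ⇒ 0;  out=∅∪out(0)=∅
  fail(2) 'dc': from fail(1)=0 chase 'c': 0 ⇒ 10;  out=∅∪out(10)=∅
  fail(6) 'ec': from fail(5)=0 chase 'c': 0 ⇒ 10;  out=∅∪out(10)=∅
  fail(11) 'ca': from fail(10)=0 chase 'a': 0 ⇒ 0;  out=∅∪out(0)=∅
  fail(15) 'ba': from fail(14)=0 chase 'a': 0 ⇒ 0;  out=∅∪out(0)=∅
  fail(17) 'ce': from fail(10)=0 chase 'e': 0 ⇒ 5;  out={5}∪out(5)={5}
  fail(3) 'dcc': from fail(2)=10 chase 'c': 10→0 ⇒ 10;  out=∅∪out(10)=∅
  fail(7) 'eca': from fail(6)=10 chase 'a': 10 ⇒ 11;  out=∅∪out(11)=∅
  fail(12) 'cac': from fail(11)=0 chase 'c': 0 ⇒ 10;  out=∅∪out(10)=∅
  fail(16) 'baa': from fail(15)=0 chase 'a': 0 ⇒ 0;  out={4}∪out(0)={4}
  fail(4) 'dcce': from fail(3)=10 chase 'e': 10 ⇒ 17;  out={1}∪out(17)={1,5}
  fail(8) 'ecae': from fail(7)=11 chase 'e': 11→0 ⇒ 5;  out=∅∪out(5)=∅
  fail(13) 'cacc': from fail(12)=10 chase 'c': 10→0 ⇒ 10;  out={3}∪out(10)={3}
  fail(9) 'ecaec': from fail(8)=5 chase 'c': 5 ⇒ 6;  out={2}∪out(6)={2}

Scan:
i=0 'b': node 0→14
i=1 'a': node 14→15
i=2 'a': node 15→16  ** P4@[0:2]
i=3 'a': node 16→0 (fail-walked)
i=4 'd': node 0→1  ** P0@[4:4]
i=5 'c': node 1→2
i=6 'c': node 2→3
i=7 'e': node 3→4  ** P1@[4:7],P5@[6:7]
i=8 'a': node 4→0 (fail-walked)
i=9 'c': node 0→10
i=10 'c': node 10→10 (fail-walked)
i=11 'd': node 10→1 (fail-walked)  ** P0@[11:11]
i=12 'c': node 1→2
i=13 'c': node 2→3
i=14 'e': node 3→4  ** P1@[11:14],P5@[13:14]
i=15 'c': node 4→6 (fail-walked)
i=16 'c': node 6→10 (fail-walked)
i=17 'b': node 10→14 (fail-walked)
i=18 'c': node 14→10 (fail-walked)
i=19 'e': node 10→17  ** P5@[18:19]
i=20 'c': node 17→6 (fail-walked)
i=21 'd': node 6→1 (fail-walked)  ** P0@[21:21]
i=22 'c': node 1→2
i=23 'c': node 2→3
i=24 'e': node 3→4  ** P1@[21:24],P5@[23:24]
i=25 'e': node 4→5 (fail-walked)
i=26 'c': node 5→6
i=27 'a': node 6→7
i=28 'e': node 7→8
i=29 'c': node 8→9  ** P2@[25:29]
i=30 'c': node 9→10 (fail-walked)
i=31 'b': node 10→14 (fail-walked)
i=32 'b': node 14→14 (fail-walked)
i=33 'a': node 14→15
i=34 'a': node 15→16  ** P4@[32:34]
i=35 'b': node 16→14 (fail-walked)
i=36 'a': node 14→15
i=37 'a': node 15→16  ** P4@[35:37]
i=38 'a': node 16→0 (fail-walked)
i=39 'e': node 0→5
i=40 'c': node 5→6
i=41 'e': node 6→17 (fail-walked)  ** P5@[40:41]
i=42 'a': node 17→0 (fail-walked)
i=43 'd': node 0→1  ** P0@[43:43]
i=44 'e': node 1→5 (fail-walked)
i=45 'c': node 5→6
i=46 'e': node 6→17 (fail-walked)  ** P5@[45:46]
i=47 'c': node 17→6 (fail-walked)
i=48 'e': node 6→17 (fail-walked)  ** P5@[47:48]
i=49 'd': node 17→1 (fail-walked)  ** P0@[49:49]
i=50 'e': node 1→5 (fail-walked)
i=51 'c': node 5→6
i=52 'a': node 6→7
i=53 'e': node 7→8
i=54 'c': node 8→9  ** P2@[50:54]
i=55 'd': node 9→1 (fail-walked)  ** P0@[55:55]
i=56 'b': node 1→14 (fail-walked)
i=57 'a': node 14→15
i=58 'a': node 15→16  ** P4@[56:58]

Result: [[2,4],[4,0],[7,1],[7,5],[11,0],[14,1],[14,5],[19,5],[21,0],[24,1],[24,5],[29,2],[34,4],[37,4],[41,5],[43,0],[46,5],[48,5],[49,0],[54,2],[55,0],[58,4]]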